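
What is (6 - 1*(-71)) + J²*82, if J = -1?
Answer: 159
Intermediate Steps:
(6 - 1*(-71)) + J²*82 = (6 - 1*(-71)) + (-1)²*82 = (6 + 71) + 1*82 = 77 + 82 = 159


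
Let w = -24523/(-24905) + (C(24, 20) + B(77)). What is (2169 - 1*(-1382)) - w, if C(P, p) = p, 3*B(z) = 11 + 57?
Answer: 262051556/74715 ≈ 3507.3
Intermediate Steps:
B(z) = 68/3 (B(z) = (11 + 57)/3 = (1/3)*68 = 68/3)
w = 3261409/74715 (w = -24523/(-24905) + (20 + 68/3) = -24523*(-1/24905) + 128/3 = 24523/24905 + 128/3 = 3261409/74715 ≈ 43.651)
(2169 - 1*(-1382)) - w = (2169 - 1*(-1382)) - 1*3261409/74715 = (2169 + 1382) - 3261409/74715 = 3551 - 3261409/74715 = 262051556/74715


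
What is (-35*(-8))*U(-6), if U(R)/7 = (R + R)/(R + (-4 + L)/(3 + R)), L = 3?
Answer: 70560/17 ≈ 4150.6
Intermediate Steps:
U(R) = 14*R/(R - 1/(3 + R)) (U(R) = 7*((R + R)/(R + (-4 + 3)/(3 + R))) = 7*((2*R)/(R - 1/(3 + R))) = 7*(2*R/(R - 1/(3 + R))) = 14*R/(R - 1/(3 + R)))
(-35*(-8))*U(-6) = (-35*(-8))*(14*(-6)*(3 - 6)/(-1 + (-6)² + 3*(-6))) = 280*(14*(-6)*(-3)/(-1 + 36 - 18)) = 280*(14*(-6)*(-3)/17) = 280*(14*(-6)*(1/17)*(-3)) = 280*(252/17) = 70560/17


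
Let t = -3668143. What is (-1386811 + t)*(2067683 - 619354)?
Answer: -7321236471866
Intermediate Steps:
(-1386811 + t)*(2067683 - 619354) = (-1386811 - 3668143)*(2067683 - 619354) = -5054954*1448329 = -7321236471866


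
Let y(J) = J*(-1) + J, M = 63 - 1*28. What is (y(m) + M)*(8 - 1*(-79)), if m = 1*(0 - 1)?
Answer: 3045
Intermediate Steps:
M = 35 (M = 63 - 28 = 35)
m = -1 (m = 1*(-1) = -1)
y(J) = 0 (y(J) = -J + J = 0)
(y(m) + M)*(8 - 1*(-79)) = (0 + 35)*(8 - 1*(-79)) = 35*(8 + 79) = 35*87 = 3045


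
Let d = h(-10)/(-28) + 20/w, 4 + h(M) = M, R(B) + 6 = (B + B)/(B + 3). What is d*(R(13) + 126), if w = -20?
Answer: -973/16 ≈ -60.813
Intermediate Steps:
R(B) = -6 + 2*B/(3 + B) (R(B) = -6 + (B + B)/(B + 3) = -6 + (2*B)/(3 + B) = -6 + 2*B/(3 + B))
h(M) = -4 + M
d = -½ (d = (-4 - 10)/(-28) + 20/(-20) = -14*(-1/28) + 20*(-1/20) = ½ - 1 = -½ ≈ -0.50000)
d*(R(13) + 126) = -(2*(-9 - 2*13)/(3 + 13) + 126)/2 = -(2*(-9 - 26)/16 + 126)/2 = -(2*(1/16)*(-35) + 126)/2 = -(-35/8 + 126)/2 = -½*973/8 = -973/16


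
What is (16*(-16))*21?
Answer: -5376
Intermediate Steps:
(16*(-16))*21 = -256*21 = -5376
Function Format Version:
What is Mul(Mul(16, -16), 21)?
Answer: -5376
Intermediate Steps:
Mul(Mul(16, -16), 21) = Mul(-256, 21) = -5376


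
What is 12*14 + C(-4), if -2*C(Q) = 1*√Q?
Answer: 168 - I ≈ 168.0 - 1.0*I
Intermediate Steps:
C(Q) = -√Q/2
12*14 + C(-4) = 12*14 - I = 168 - I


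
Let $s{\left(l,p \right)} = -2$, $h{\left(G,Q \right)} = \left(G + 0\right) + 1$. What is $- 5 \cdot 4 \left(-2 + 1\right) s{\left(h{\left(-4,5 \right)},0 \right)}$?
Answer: $-40$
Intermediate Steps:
$h{\left(G,Q \right)} = 1 + G$ ($h{\left(G,Q \right)} = G + 1 = 1 + G$)
$- 5 \cdot 4 \left(-2 + 1\right) s{\left(h{\left(-4,5 \right)},0 \right)} = - 5 \cdot 4 \left(-2 + 1\right) \left(-2\right) = - 5 \cdot 4 \left(-1\right) \left(-2\right) = \left(-5\right) \left(-4\right) \left(-2\right) = 20 \left(-2\right) = -40$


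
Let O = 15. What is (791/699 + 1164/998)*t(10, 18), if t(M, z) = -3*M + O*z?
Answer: 64122160/116267 ≈ 551.51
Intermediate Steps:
t(M, z) = -3*M + 15*z
(791/699 + 1164/998)*t(10, 18) = (791/699 + 1164/998)*(-3*10 + 15*18) = (791*(1/699) + 1164*(1/998))*(-30 + 270) = (791/699 + 582/499)*240 = (801527/348801)*240 = 64122160/116267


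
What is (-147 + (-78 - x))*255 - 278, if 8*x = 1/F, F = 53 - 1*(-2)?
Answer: -5073515/88 ≈ -57654.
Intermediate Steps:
F = 55 (F = 53 + 2 = 55)
x = 1/440 (x = (⅛)/55 = (⅛)*(1/55) = 1/440 ≈ 0.0022727)
(-147 + (-78 - x))*255 - 278 = (-147 + (-78 - 1*1/440))*255 - 278 = (-147 + (-78 - 1/440))*255 - 278 = (-147 - 34321/440)*255 - 278 = -99001/440*255 - 278 = -5049051/88 - 278 = -5073515/88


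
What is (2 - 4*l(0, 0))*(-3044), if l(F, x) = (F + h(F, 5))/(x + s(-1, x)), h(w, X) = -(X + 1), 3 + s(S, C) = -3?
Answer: 6088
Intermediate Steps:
s(S, C) = -6 (s(S, C) = -3 - 3 = -6)
h(w, X) = -1 - X (h(w, X) = -(1 + X) = -1 - X)
l(F, x) = (-6 + F)/(-6 + x) (l(F, x) = (F + (-1 - 1*5))/(x - 6) = (F + (-1 - 5))/(-6 + x) = (F - 6)/(-6 + x) = (-6 + F)/(-6 + x))
(2 - 4*l(0, 0))*(-3044) = (2 - 4*(-6 + 0)/(-6 + 0))*(-3044) = (2 - 4*(-6)/(-6))*(-3044) = (2 - (-2)*(-6)/3)*(-3044) = (2 - 4*1)*(-3044) = (2 - 4)*(-3044) = -2*(-3044) = 6088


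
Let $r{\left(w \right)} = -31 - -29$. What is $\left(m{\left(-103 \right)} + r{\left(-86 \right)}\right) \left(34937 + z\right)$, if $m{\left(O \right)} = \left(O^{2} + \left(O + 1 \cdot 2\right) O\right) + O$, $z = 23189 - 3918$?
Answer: $1133326656$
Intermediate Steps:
$z = 19271$ ($z = 23189 - 3918 = 19271$)
$r{\left(w \right)} = -2$ ($r{\left(w \right)} = -31 + 29 = -2$)
$m{\left(O \right)} = O + O^{2} + O \left(2 + O\right)$ ($m{\left(O \right)} = \left(O^{2} + \left(O + 2\right) O\right) + O = \left(O^{2} + \left(2 + O\right) O\right) + O = \left(O^{2} + O \left(2 + O\right)\right) + O = O + O^{2} + O \left(2 + O\right)$)
$\left(m{\left(-103 \right)} + r{\left(-86 \right)}\right) \left(34937 + z\right) = \left(- 103 \left(3 + 2 \left(-103\right)\right) - 2\right) \left(34937 + 19271\right) = \left(- 103 \left(3 - 206\right) - 2\right) 54208 = \left(\left(-103\right) \left(-203\right) - 2\right) 54208 = \left(20909 - 2\right) 54208 = 20907 \cdot 54208 = 1133326656$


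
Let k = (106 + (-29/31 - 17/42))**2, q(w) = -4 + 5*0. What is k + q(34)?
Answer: 18561914473/1695204 ≈ 10950.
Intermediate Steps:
q(w) = -4 (q(w) = -4 + 0 = -4)
k = 18568695289/1695204 (k = (106 + (-29*1/31 - 17*1/42))**2 = (106 + (-29/31 - 17/42))**2 = (106 - 1745/1302)**2 = (136267/1302)**2 = 18568695289/1695204 ≈ 10954.)
k + q(34) = 18568695289/1695204 - 4 = 18561914473/1695204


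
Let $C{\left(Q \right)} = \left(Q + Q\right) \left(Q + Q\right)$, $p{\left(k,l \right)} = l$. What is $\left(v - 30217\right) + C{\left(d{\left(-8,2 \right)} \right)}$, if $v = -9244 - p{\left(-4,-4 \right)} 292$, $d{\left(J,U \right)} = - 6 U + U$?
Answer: $-37893$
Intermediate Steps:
$d{\left(J,U \right)} = - 5 U$
$C{\left(Q \right)} = 4 Q^{2}$ ($C{\left(Q \right)} = 2 Q 2 Q = 4 Q^{2}$)
$v = -8076$ ($v = -9244 - \left(-4\right) 292 = -9244 - -1168 = -9244 + 1168 = -8076$)
$\left(v - 30217\right) + C{\left(d{\left(-8,2 \right)} \right)} = \left(-8076 - 30217\right) + 4 \left(\left(-5\right) 2\right)^{2} = -38293 + 4 \left(-10\right)^{2} = -38293 + 4 \cdot 100 = -38293 + 400 = -37893$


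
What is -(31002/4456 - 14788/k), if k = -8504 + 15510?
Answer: -37826171/7804684 ≈ -4.8466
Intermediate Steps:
k = 7006
-(31002/4456 - 14788/k) = -(31002/4456 - 14788/7006) = -(31002*(1/4456) - 14788*1/7006) = -(15501/2228 - 7394/3503) = -1*37826171/7804684 = -37826171/7804684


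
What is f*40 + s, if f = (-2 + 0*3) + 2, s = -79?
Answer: -79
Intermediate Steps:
f = 0 (f = (-2 + 0) + 2 = -2 + 2 = 0)
f*40 + s = 0*40 - 79 = 0 - 79 = -79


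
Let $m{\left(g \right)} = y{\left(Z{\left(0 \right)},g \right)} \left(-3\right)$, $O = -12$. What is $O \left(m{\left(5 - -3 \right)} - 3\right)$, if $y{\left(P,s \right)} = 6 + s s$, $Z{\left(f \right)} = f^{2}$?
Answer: $2556$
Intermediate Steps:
$y{\left(P,s \right)} = 6 + s^{2}$
$m{\left(g \right)} = -18 - 3 g^{2}$ ($m{\left(g \right)} = \left(6 + g^{2}\right) \left(-3\right) = -18 - 3 g^{2}$)
$O \left(m{\left(5 - -3 \right)} - 3\right) = - 12 \left(\left(-18 - 3 \left(5 - -3\right)^{2}\right) - 3\right) = - 12 \left(\left(-18 - 3 \left(5 + 3\right)^{2}\right) - 3\right) = - 12 \left(\left(-18 - 3 \cdot 8^{2}\right) - 3\right) = - 12 \left(\left(-18 - 192\right) - 3\right) = - 12 \left(-210 - 3\right) = \left(-12\right) \left(-213\right) = 2556$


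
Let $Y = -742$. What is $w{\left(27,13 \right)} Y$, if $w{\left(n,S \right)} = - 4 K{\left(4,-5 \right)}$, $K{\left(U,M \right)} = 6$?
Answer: $17808$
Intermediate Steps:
$w{\left(n,S \right)} = -24$ ($w{\left(n,S \right)} = \left(-4\right) 6 = -24$)
$w{\left(27,13 \right)} Y = \left(-24\right) \left(-742\right) = 17808$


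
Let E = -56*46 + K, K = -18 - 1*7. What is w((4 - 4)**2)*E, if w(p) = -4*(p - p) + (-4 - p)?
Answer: 10404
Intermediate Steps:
K = -25 (K = -18 - 7 = -25)
E = -2601 (E = -56*46 - 25 = -2576 - 25 = -2601)
w(p) = -4 - p (w(p) = -4*0 + (-4 - p) = 0 + (-4 - p) = -4 - p)
w((4 - 4)**2)*E = (-4 - (4 - 4)**2)*(-2601) = (-4 - 1*0**2)*(-2601) = (-4 - 1*0)*(-2601) = (-4 + 0)*(-2601) = -4*(-2601) = 10404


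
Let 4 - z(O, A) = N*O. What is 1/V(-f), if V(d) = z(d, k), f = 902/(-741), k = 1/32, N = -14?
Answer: 741/15592 ≈ 0.047524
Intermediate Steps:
k = 1/32 ≈ 0.031250
f = -902/741 (f = 902*(-1/741) = -902/741 ≈ -1.2173)
z(O, A) = 4 + 14*O (z(O, A) = 4 - (-14)*O = 4 + 14*O)
V(d) = 4 + 14*d
1/V(-f) = 1/(4 + 14*(-1*(-902/741))) = 1/(4 + 14*(902/741)) = 1/(4 + 12628/741) = 1/(15592/741) = 741/15592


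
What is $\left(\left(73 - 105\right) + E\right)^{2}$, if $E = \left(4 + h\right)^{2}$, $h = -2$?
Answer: $784$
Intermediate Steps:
$E = 4$ ($E = \left(4 - 2\right)^{2} = 2^{2} = 4$)
$\left(\left(73 - 105\right) + E\right)^{2} = \left(\left(73 - 105\right) + 4\right)^{2} = \left(-32 + 4\right)^{2} = \left(-28\right)^{2} = 784$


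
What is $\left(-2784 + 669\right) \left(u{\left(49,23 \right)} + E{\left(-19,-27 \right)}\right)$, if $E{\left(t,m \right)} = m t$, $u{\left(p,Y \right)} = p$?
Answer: $-1188630$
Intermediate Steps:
$\left(-2784 + 669\right) \left(u{\left(49,23 \right)} + E{\left(-19,-27 \right)}\right) = \left(-2784 + 669\right) \left(49 - -513\right) = - 2115 \left(49 + 513\right) = \left(-2115\right) 562 = -1188630$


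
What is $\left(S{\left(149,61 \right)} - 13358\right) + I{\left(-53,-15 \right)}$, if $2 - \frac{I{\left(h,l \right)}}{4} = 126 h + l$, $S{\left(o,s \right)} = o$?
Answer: $13571$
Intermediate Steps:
$I{\left(h,l \right)} = 8 - 504 h - 4 l$ ($I{\left(h,l \right)} = 8 - 4 \left(126 h + l\right) = 8 - 4 \left(l + 126 h\right) = 8 - \left(4 l + 504 h\right) = 8 - 504 h - 4 l$)
$\left(S{\left(149,61 \right)} - 13358\right) + I{\left(-53,-15 \right)} = \left(149 - 13358\right) - -26780 = -13209 + \left(8 + 26712 + 60\right) = -13209 + 26780 = 13571$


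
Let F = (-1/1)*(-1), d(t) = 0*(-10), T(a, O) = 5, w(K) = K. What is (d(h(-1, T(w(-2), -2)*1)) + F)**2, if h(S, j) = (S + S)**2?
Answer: 1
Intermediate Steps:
h(S, j) = 4*S**2 (h(S, j) = (2*S)**2 = 4*S**2)
d(t) = 0
F = 1 (F = (1*(-1))*(-1) = -1*(-1) = 1)
(d(h(-1, T(w(-2), -2)*1)) + F)**2 = (0 + 1)**2 = 1**2 = 1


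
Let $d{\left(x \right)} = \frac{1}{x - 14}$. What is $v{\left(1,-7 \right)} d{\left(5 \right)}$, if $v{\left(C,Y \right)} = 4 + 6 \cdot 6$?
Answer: $- \frac{40}{9} \approx -4.4444$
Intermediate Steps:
$d{\left(x \right)} = \frac{1}{-14 + x}$
$v{\left(C,Y \right)} = 40$ ($v{\left(C,Y \right)} = 4 + 36 = 40$)
$v{\left(1,-7 \right)} d{\left(5 \right)} = \frac{40}{-14 + 5} = \frac{40}{-9} = 40 \left(- \frac{1}{9}\right) = - \frac{40}{9}$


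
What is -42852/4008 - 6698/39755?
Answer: -144202237/13278170 ≈ -10.860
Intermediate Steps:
-42852/4008 - 6698/39755 = -42852*1/4008 - 6698*1/39755 = -3571/334 - 6698/39755 = -144202237/13278170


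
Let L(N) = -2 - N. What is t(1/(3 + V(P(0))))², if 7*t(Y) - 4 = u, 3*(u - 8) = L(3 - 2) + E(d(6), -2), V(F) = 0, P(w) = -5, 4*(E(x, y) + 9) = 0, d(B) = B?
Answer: 64/49 ≈ 1.3061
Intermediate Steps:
E(x, y) = -9 (E(x, y) = -9 + (¼)*0 = -9 + 0 = -9)
u = 4 (u = 8 + ((-2 - (3 - 2)) - 9)/3 = 8 + ((-2 - 1*1) - 9)/3 = 8 + ((-2 - 1) - 9)/3 = 8 + (-3 - 9)/3 = 8 + (⅓)*(-12) = 8 - 4 = 4)
t(Y) = 8/7 (t(Y) = 4/7 + (⅐)*4 = 4/7 + 4/7 = 8/7)
t(1/(3 + V(P(0))))² = (8/7)² = 64/49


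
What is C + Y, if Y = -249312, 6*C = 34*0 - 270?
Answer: -249357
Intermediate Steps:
C = -45 (C = (34*0 - 270)/6 = (0 - 270)/6 = (⅙)*(-270) = -45)
C + Y = -45 - 249312 = -249357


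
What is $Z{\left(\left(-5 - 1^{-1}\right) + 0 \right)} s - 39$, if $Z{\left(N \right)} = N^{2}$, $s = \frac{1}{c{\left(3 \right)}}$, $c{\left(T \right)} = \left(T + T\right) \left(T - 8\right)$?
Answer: $- \frac{201}{5} \approx -40.2$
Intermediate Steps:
$c{\left(T \right)} = 2 T \left(-8 + T\right)$
$s = - \frac{1}{30}$ ($s = \frac{1}{2 \cdot 3 \left(-8 + 3\right)} = \frac{1}{2 \cdot 3 \left(-5\right)} = \frac{1}{-30} = - \frac{1}{30} \approx -0.033333$)
$Z{\left(\left(-5 - 1^{-1}\right) + 0 \right)} s - 39 = \left(\left(-5 - 1^{-1}\right) + 0\right)^{2} \left(- \frac{1}{30}\right) - 39 = \left(\left(-5 - 1\right) + 0\right)^{2} \left(- \frac{1}{30}\right) - 39 = \left(-6 + 0\right)^{2} \left(- \frac{1}{30}\right) - 39 = \left(-6\right)^{2} \left(- \frac{1}{30}\right) - 39 = 36 \left(- \frac{1}{30}\right) - 39 = - \frac{6}{5} - 39 = - \frac{201}{5}$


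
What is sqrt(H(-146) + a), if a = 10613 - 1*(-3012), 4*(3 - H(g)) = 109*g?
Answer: sqrt(70426)/2 ≈ 132.69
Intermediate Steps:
H(g) = 3 - 109*g/4
a = 13625 (a = 10613 + 3012 = 13625)
sqrt(H(-146) + a) = sqrt((3 - 109/4*(-146)) + 13625) = sqrt((3 + 7957/2) + 13625) = sqrt(7963/2 + 13625) = sqrt(35213/2) = sqrt(70426)/2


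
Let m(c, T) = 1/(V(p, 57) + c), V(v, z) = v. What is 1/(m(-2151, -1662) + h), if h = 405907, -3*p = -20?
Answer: 6433/2611199728 ≈ 2.4636e-6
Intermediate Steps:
p = 20/3 (p = -1/3*(-20) = 20/3 ≈ 6.6667)
m(c, T) = 1/(20/3 + c)
1/(m(-2151, -1662) + h) = 1/(3/(20 + 3*(-2151)) + 405907) = 1/(3/(20 - 6453) + 405907) = 1/(3/(-6433) + 405907) = 1/(3*(-1/6433) + 405907) = 1/(-3/6433 + 405907) = 1/(2611199728/6433) = 6433/2611199728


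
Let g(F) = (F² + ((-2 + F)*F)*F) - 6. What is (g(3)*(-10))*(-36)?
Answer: 4320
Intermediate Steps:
g(F) = -6 + F² + F²*(-2 + F) (g(F) = (F² + (F*(-2 + F))*F) - 6 = (F² + F²*(-2 + F)) - 6 = -6 + F² + F²*(-2 + F))
(g(3)*(-10))*(-36) = ((-6 + 3³ - 1*3²)*(-10))*(-36) = ((-6 + 27 - 1*9)*(-10))*(-36) = ((-6 + 27 - 9)*(-10))*(-36) = (12*(-10))*(-36) = -120*(-36) = 4320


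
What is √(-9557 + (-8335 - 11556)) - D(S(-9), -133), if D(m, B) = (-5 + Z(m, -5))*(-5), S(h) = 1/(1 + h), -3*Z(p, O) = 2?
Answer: -85/3 + 6*I*√818 ≈ -28.333 + 171.6*I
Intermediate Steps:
Z(p, O) = -⅔ (Z(p, O) = -⅓*2 = -⅔)
D(m, B) = 85/3 (D(m, B) = (-5 - ⅔)*(-5) = -17/3*(-5) = 85/3)
√(-9557 + (-8335 - 11556)) - D(S(-9), -133) = √(-9557 + (-8335 - 11556)) - 1*85/3 = √(-9557 - 19891) - 85/3 = √(-29448) - 85/3 = 6*I*√818 - 85/3 = -85/3 + 6*I*√818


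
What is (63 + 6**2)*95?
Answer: 9405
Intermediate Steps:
(63 + 6**2)*95 = (63 + 36)*95 = 99*95 = 9405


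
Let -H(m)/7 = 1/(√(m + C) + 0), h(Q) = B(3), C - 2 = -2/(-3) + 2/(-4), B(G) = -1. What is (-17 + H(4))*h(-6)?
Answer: 17 + 7*√222/37 ≈ 19.819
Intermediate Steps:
C = 13/6 (C = 2 + (-2/(-3) + 2/(-4)) = 2 + (-2*(-⅓) + 2*(-¼)) = 2 + (⅔ - ½) = 2 + ⅙ = 13/6 ≈ 2.1667)
h(Q) = -1
H(m) = -7/√(13/6 + m) (H(m) = -7/(√(m + 13/6) + 0) = -7/(√(13/6 + m) + 0) = -7/√(13/6 + m))
(-17 + H(4))*h(-6) = (-17 - 7*√6/√(13 + 6*4))*(-1) = (-17 - 7*√6/√(13 + 24))*(-1) = (-17 - 7*√6/√37)*(-1) = (-17 - 7*√6*√37/37)*(-1) = (-17 - 7*√222/37)*(-1) = 17 + 7*√222/37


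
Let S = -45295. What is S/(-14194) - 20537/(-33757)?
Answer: 1820525493/479146858 ≈ 3.7995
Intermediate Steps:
S/(-14194) - 20537/(-33757) = -45295/(-14194) - 20537/(-33757) = -45295*(-1/14194) - 20537*(-1/33757) = 45295/14194 + 20537/33757 = 1820525493/479146858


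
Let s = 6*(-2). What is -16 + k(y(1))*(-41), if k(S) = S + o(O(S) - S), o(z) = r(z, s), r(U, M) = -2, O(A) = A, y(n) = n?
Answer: 25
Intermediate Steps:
s = -12
o(z) = -2
k(S) = -2 + S (k(S) = S - 2 = -2 + S)
-16 + k(y(1))*(-41) = -16 + (-2 + 1)*(-41) = -16 - 1*(-41) = -16 + 41 = 25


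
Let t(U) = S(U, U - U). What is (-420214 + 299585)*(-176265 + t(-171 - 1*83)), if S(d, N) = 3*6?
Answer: 21260499363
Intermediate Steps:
S(d, N) = 18
t(U) = 18
(-420214 + 299585)*(-176265 + t(-171 - 1*83)) = (-420214 + 299585)*(-176265 + 18) = -120629*(-176247) = 21260499363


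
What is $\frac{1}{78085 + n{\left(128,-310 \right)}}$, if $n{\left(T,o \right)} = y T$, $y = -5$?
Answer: $\frac{1}{77445} \approx 1.2912 \cdot 10^{-5}$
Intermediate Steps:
$n{\left(T,o \right)} = - 5 T$
$\frac{1}{78085 + n{\left(128,-310 \right)}} = \frac{1}{78085 - 640} = \frac{1}{77445}$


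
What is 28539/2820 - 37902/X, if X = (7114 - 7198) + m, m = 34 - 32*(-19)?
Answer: -5053271/87420 ≈ -57.805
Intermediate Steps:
m = 642 (m = 34 + 608 = 642)
X = 558 (X = (7114 - 7198) + 642 = -84 + 642 = 558)
28539/2820 - 37902/X = 28539/2820 - 37902/558 = 28539*(1/2820) - 37902*1/558 = 9513/940 - 6317/93 = -5053271/87420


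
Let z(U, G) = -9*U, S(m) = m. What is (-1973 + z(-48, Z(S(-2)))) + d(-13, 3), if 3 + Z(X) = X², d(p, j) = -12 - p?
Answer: -1540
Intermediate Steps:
Z(X) = -3 + X²
(-1973 + z(-48, Z(S(-2)))) + d(-13, 3) = (-1973 - 9*(-48)) + (-12 - 1*(-13)) = (-1973 + 432) + (-12 + 13) = -1541 + 1 = -1540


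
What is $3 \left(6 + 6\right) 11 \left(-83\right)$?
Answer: $-32868$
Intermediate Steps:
$3 \left(6 + 6\right) 11 \left(-83\right) = 3 \cdot 12 \cdot 11 \left(-83\right) = 36 \cdot 11 \left(-83\right) = 396 \left(-83\right) = -32868$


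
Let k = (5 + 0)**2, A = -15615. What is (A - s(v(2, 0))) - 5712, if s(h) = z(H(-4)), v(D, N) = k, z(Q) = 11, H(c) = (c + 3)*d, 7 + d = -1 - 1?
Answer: -21338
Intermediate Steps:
d = -9 (d = -7 + (-1 - 1) = -7 - 2 = -9)
H(c) = -27 - 9*c (H(c) = (c + 3)*(-9) = (3 + c)*(-9) = -27 - 9*c)
k = 25 (k = 5**2 = 25)
v(D, N) = 25
s(h) = 11
(A - s(v(2, 0))) - 5712 = (-15615 - 1*11) - 5712 = (-15615 - 11) - 5712 = -15626 - 5712 = -21338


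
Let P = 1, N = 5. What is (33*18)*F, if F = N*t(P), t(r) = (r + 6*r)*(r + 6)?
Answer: 145530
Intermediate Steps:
t(r) = 7*r*(6 + r) (t(r) = (7*r)*(6 + r) = 7*r*(6 + r))
F = 245 (F = 5*(7*1*(6 + 1)) = 5*(7*1*7) = 5*49 = 245)
(33*18)*F = (33*18)*245 = 594*245 = 145530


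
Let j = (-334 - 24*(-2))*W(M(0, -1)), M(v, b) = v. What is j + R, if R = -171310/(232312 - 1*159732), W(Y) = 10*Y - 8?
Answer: 16589173/7258 ≈ 2285.6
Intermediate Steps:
W(Y) = -8 + 10*Y
j = 2288 (j = (-334 - 24*(-2))*(-8 + 10*0) = (-334 + 48)*(-8 + 0) = -286*(-8) = 2288)
R = -17131/7258 (R = -171310/(232312 - 159732) = -171310/72580 = -171310*1/72580 = -17131/7258 ≈ -2.3603)
j + R = 2288 - 17131/7258 = 16589173/7258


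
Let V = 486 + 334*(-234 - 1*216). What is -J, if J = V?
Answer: 149814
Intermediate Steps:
V = -149814 (V = 486 + 334*(-234 - 216) = 486 + 334*(-450) = 486 - 150300 = -149814)
J = -149814
-J = -1*(-149814) = 149814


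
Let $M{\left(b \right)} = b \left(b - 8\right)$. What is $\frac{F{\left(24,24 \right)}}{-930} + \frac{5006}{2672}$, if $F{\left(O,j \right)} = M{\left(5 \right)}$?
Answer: $\frac{78261}{41416} \approx 1.8896$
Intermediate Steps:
$M{\left(b \right)} = b \left(-8 + b\right)$
$F{\left(O,j \right)} = -15$ ($F{\left(O,j \right)} = 5 \left(-8 + 5\right) = 5 \left(-3\right) = -15$)
$\frac{F{\left(24,24 \right)}}{-930} + \frac{5006}{2672} = - \frac{15}{-930} + \frac{5006}{2672} = \left(-15\right) \left(- \frac{1}{930}\right) + 5006 \cdot \frac{1}{2672} = \frac{1}{62} + \frac{2503}{1336} = \frac{78261}{41416}$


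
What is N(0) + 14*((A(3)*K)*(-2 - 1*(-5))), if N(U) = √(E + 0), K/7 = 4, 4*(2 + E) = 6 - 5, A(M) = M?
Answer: 3528 + I*√7/2 ≈ 3528.0 + 1.3229*I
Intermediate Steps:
E = -7/4 (E = -2 + (6 - 5)/4 = -2 + (¼)*1 = -2 + ¼ = -7/4 ≈ -1.7500)
K = 28 (K = 7*4 = 28)
N(U) = I*√7/2 (N(U) = √(-7/4 + 0) = √(-7/4) = I*√7/2)
N(0) + 14*((A(3)*K)*(-2 - 1*(-5))) = I*√7/2 + 14*((3*28)*(-2 - 1*(-5))) = I*√7/2 + 14*(84*(-2 + 5)) = I*√7/2 + 14*(84*3) = I*√7/2 + 14*252 = I*√7/2 + 3528 = 3528 + I*√7/2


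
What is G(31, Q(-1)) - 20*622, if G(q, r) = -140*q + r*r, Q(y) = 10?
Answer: -16680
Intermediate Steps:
G(q, r) = r**2 - 140*q (G(q, r) = -140*q + r**2 = r**2 - 140*q)
G(31, Q(-1)) - 20*622 = (10**2 - 140*31) - 20*622 = (100 - 4340) - 12440 = -4240 - 12440 = -16680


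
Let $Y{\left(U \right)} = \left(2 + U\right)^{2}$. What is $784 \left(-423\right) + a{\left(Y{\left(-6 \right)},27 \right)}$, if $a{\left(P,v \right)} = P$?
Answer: $-331616$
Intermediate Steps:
$784 \left(-423\right) + a{\left(Y{\left(-6 \right)},27 \right)} = 784 \left(-423\right) + \left(2 - 6\right)^{2} = -331632 + \left(-4\right)^{2} = -331632 + 16 = -331616$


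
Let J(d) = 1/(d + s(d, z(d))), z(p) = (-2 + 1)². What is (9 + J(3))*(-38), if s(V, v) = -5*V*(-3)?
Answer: -8227/24 ≈ -342.79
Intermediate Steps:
z(p) = 1 (z(p) = (-1)² = 1)
s(V, v) = 15*V
J(d) = 1/(16*d) (J(d) = 1/(d + 15*d) = 1/(16*d))
(9 + J(3))*(-38) = (9 + (1/16)/3)*(-38) = (9 + (1/16)*(⅓))*(-38) = (9 + 1/48)*(-38) = (433/48)*(-38) = -8227/24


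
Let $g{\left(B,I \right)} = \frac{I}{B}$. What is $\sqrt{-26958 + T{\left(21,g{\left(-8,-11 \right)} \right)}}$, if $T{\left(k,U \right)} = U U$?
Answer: $\frac{i \sqrt{1725191}}{8} \approx 164.18 i$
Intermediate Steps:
$T{\left(k,U \right)} = U^{2}$
$\sqrt{-26958 + T{\left(21,g{\left(-8,-11 \right)} \right)}} = \sqrt{-26958 + \left(- \frac{11}{-8}\right)^{2}} = \sqrt{-26958 + \left(\left(-11\right) \left(- \frac{1}{8}\right)\right)^{2}} = \sqrt{-26958 + \left(\frac{11}{8}\right)^{2}} = \sqrt{-26958 + \frac{121}{64}} = \sqrt{- \frac{1725191}{64}} = \frac{i \sqrt{1725191}}{8}$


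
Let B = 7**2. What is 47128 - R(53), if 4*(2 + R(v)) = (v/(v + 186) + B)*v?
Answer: 11108197/239 ≈ 46478.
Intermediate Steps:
B = 49
R(v) = -2 + v*(49 + v/(186 + v))/4 (R(v) = -2 + ((v/(v + 186) + 49)*v)/4 = -2 + ((v/(186 + v) + 49)*v)/4 = -2 + ((49 + v/(186 + v))*v)/4 = -2 + (v*(49 + v/(186 + v)))/4 = -2 + v*(49 + v/(186 + v))/4)
47128 - R(53) = 47128 - (-744 + 25*53**2 + 4553*53)/(2*(186 + 53)) = 47128 - (-744 + 25*2809 + 241309)/(2*239) = 47128 - (-744 + 70225 + 241309)/(2*239) = 47128 - 310790/(2*239) = 47128 - 1*155395/239 = 47128 - 155395/239 = 11108197/239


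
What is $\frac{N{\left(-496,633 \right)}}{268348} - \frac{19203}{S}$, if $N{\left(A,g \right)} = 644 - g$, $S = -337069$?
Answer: $\frac{5156794403}{90451792012} \approx 0.057012$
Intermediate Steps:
$\frac{N{\left(-496,633 \right)}}{268348} - \frac{19203}{S} = \frac{644 - 633}{268348} - \frac{19203}{-337069} = \left(644 - 633\right) \frac{1}{268348} - - \frac{19203}{337069} = 11 \cdot \frac{1}{268348} + \frac{19203}{337069} = \frac{11}{268348} + \frac{19203}{337069} = \frac{5156794403}{90451792012}$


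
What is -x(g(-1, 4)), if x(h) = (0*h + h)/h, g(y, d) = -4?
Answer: -1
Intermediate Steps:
x(h) = 1 (x(h) = (0 + h)/h = h/h = 1)
-x(g(-1, 4)) = -1*1 = -1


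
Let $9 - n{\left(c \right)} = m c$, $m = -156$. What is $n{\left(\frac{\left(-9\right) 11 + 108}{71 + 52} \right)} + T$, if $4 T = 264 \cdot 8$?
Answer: $\frac{22485}{41} \approx 548.42$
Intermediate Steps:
$T = 528$ ($T = \frac{264 \cdot 8}{4} = \frac{1}{4} \cdot 2112 = 528$)
$n{\left(c \right)} = 9 + 156 c$ ($n{\left(c \right)} = 9 - - 156 c = 9 + 156 c$)
$n{\left(\frac{\left(-9\right) 11 + 108}{71 + 52} \right)} + T = \left(9 + 156 \frac{\left(-9\right) 11 + 108}{71 + 52}\right) + 528 = \left(9 + 156 \frac{-99 + 108}{123}\right) + 528 = \left(9 + 156 \cdot 9 \cdot \frac{1}{123}\right) + 528 = \left(9 + 156 \cdot \frac{3}{41}\right) + 528 = \left(9 + \frac{468}{41}\right) + 528 = \frac{837}{41} + 528 = \frac{22485}{41}$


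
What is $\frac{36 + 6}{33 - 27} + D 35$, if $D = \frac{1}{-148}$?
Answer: $\frac{1001}{148} \approx 6.7635$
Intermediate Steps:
$D = - \frac{1}{148} \approx -0.0067568$
$\frac{36 + 6}{33 - 27} + D 35 = \frac{36 + 6}{33 - 27} - \frac{35}{148} = \frac{42}{6} - \frac{35}{148} = 42 \cdot \frac{1}{6} - \frac{35}{148} = 7 - \frac{35}{148} = \frac{1001}{148}$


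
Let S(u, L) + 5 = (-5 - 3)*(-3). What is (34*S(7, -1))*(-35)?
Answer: -22610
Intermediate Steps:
S(u, L) = 19 (S(u, L) = -5 + (-5 - 3)*(-3) = -5 - 8*(-3) = -5 + 24 = 19)
(34*S(7, -1))*(-35) = (34*19)*(-35) = 646*(-35) = -22610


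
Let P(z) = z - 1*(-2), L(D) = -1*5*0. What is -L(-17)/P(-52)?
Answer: 0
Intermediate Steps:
L(D) = 0 (L(D) = -5*0 = 0)
P(z) = 2 + z (P(z) = z + 2 = 2 + z)
-L(-17)/P(-52) = -0/(2 - 52) = -0/(-50) = -0*(-1)/50 = -1*0 = 0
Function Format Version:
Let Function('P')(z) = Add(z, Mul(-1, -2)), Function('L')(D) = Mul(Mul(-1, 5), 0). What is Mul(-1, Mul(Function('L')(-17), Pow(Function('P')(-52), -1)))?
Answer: 0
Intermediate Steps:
Function('L')(D) = 0 (Function('L')(D) = Mul(-5, 0) = 0)
Function('P')(z) = Add(2, z) (Function('P')(z) = Add(z, 2) = Add(2, z))
Mul(-1, Mul(Function('L')(-17), Pow(Function('P')(-52), -1))) = Mul(-1, Mul(0, Pow(Add(2, -52), -1))) = Mul(-1, Mul(0, Pow(-50, -1))) = Mul(-1, Mul(0, Rational(-1, 50))) = Mul(-1, 0) = 0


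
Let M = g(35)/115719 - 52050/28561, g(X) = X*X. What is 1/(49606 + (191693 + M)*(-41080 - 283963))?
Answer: -3305050359/205930513499319127112 ≈ -1.6049e-11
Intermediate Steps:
g(X) = X²
M = -5988186725/3305050359 (M = 35²/115719 - 52050/28561 = 1225*(1/115719) - 52050*1/28561 = 1225/115719 - 52050/28561 = -5988186725/3305050359 ≈ -1.8118)
1/(49606 + (191693 + M)*(-41080 - 283963)) = 1/(49606 + (191693 - 5988186725/3305050359)*(-41080 - 283963)) = 1/(49606 + (633549030281062/3305050359)*(-325043)) = 1/(49606 - 205930677449647235666/3305050359) = 1/(-205930513499319127112/3305050359) = -3305050359/205930513499319127112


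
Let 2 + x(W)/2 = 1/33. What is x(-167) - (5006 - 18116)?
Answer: 432500/33 ≈ 13106.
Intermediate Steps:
x(W) = -130/33 (x(W) = -4 + 2/33 = -130/33)
x(-167) - (5006 - 18116) = -130/33 - (5006 - 18116) = -130/33 - 1*(-13110) = -130/33 + 13110 = 432500/33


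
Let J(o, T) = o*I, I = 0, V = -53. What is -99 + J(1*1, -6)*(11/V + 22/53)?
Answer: -99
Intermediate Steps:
J(o, T) = 0 (J(o, T) = o*0 = 0)
-99 + J(1*1, -6)*(11/V + 22/53) = -99 + 0*(11/(-53) + 22/53) = -99 + 0*(11*(-1/53) + 22*(1/53)) = -99 + 0*(-11/53 + 22/53) = -99 + 0*(11/53) = -99 + 0 = -99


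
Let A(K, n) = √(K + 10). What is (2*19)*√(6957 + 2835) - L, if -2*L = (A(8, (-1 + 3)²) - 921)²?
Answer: 848259/2 - 2763*√2 + 912*√17 ≈ 4.2398e+5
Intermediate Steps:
A(K, n) = √(10 + K)
L = -(-921 + 3*√2)²/2 (L = -(√(10 + 8) - 921)²/2 = -(√18 - 921)²/2 = -(3*√2 - 921)²/2 = -(-921 + 3*√2)²/2 ≈ -4.2022e+5)
(2*19)*√(6957 + 2835) - L = (2*19)*√(6957 + 2835) - (-848259/2 + 2763*√2) = 38*√9792 + (848259/2 - 2763*√2) = 38*(24*√17) + (848259/2 - 2763*√2) = 912*√17 + (848259/2 - 2763*√2) = 848259/2 - 2763*√2 + 912*√17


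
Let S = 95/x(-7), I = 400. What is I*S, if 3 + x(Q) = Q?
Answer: -3800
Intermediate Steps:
x(Q) = -3 + Q
S = -19/2 (S = 95/(-3 - 7) = 95/(-10) = 95*(-⅒) = -19/2 ≈ -9.5000)
I*S = 400*(-19/2) = -3800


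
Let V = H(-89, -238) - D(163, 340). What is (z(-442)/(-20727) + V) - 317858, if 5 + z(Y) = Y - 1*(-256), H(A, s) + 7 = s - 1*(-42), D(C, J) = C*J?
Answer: -7741140496/20727 ≈ -3.7348e+5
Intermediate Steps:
H(A, s) = 35 + s (H(A, s) = -7 + (s - 1*(-42)) = -7 + (s + 42) = -7 + (42 + s) = 35 + s)
V = -55623 (V = (35 - 238) - 163*340 = -203 - 1*55420 = -203 - 55420 = -55623)
z(Y) = 251 + Y (z(Y) = -5 + (Y - 1*(-256)) = -5 + (Y + 256) = -5 + (256 + Y) = 251 + Y)
(z(-442)/(-20727) + V) - 317858 = ((251 - 442)/(-20727) - 55623) - 317858 = (-191*(-1/20727) - 55623) - 317858 = (191/20727 - 55623) - 317858 = -1152897730/20727 - 317858 = -7741140496/20727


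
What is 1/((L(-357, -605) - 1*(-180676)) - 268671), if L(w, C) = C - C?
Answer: -1/87995 ≈ -1.1364e-5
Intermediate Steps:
L(w, C) = 0
1/((L(-357, -605) - 1*(-180676)) - 268671) = 1/((0 - 1*(-180676)) - 268671) = 1/((0 + 180676) - 268671) = 1/(180676 - 268671) = 1/(-87995) = -1/87995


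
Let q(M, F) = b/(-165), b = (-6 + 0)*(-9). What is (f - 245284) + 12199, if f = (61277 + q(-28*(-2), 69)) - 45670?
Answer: -11961308/55 ≈ -2.1748e+5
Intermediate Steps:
b = 54 (b = -6*(-9) = 54)
q(M, F) = -18/55 (q(M, F) = 54/(-165) = 54*(-1/165) = -18/55)
f = 858367/55 (f = (61277 - 18/55) - 45670 = 3370217/55 - 45670 = 858367/55 ≈ 15607.)
(f - 245284) + 12199 = (858367/55 - 245284) + 12199 = -12632253/55 + 12199 = -11961308/55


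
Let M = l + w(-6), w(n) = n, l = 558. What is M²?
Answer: 304704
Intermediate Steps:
M = 552 (M = 558 - 6 = 552)
M² = 552² = 304704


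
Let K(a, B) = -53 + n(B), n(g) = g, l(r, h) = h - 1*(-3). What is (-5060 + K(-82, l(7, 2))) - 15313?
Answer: -20421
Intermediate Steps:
l(r, h) = 3 + h (l(r, h) = h + 3 = 3 + h)
K(a, B) = -53 + B
(-5060 + K(-82, l(7, 2))) - 15313 = (-5060 + (-53 + (3 + 2))) - 15313 = (-5060 + (-53 + 5)) - 15313 = (-5060 - 48) - 15313 = -5108 - 15313 = -20421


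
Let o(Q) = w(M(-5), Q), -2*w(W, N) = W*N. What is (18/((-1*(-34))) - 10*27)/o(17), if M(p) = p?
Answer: -9162/1445 ≈ -6.3405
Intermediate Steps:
w(W, N) = -N*W/2 (w(W, N) = -W*N/2 = -N*W/2)
o(Q) = 5*Q/2 (o(Q) = -½*Q*(-5) = 5*Q/2)
(18/((-1*(-34))) - 10*27)/o(17) = (18/((-1*(-34))) - 10*27)/(((5/2)*17)) = (18/34 - 270)/(85/2) = (18*(1/34) - 270)*(2/85) = (9/17 - 270)*(2/85) = -4581/17*2/85 = -9162/1445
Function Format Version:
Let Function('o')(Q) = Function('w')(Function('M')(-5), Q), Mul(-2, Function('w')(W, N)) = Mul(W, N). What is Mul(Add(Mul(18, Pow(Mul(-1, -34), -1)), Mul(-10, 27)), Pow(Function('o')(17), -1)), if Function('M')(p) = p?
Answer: Rational(-9162, 1445) ≈ -6.3405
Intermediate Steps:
Function('w')(W, N) = Mul(Rational(-1, 2), N, W) (Function('w')(W, N) = Mul(Rational(-1, 2), Mul(W, N)) = Mul(Rational(-1, 2), Mul(N, W)) = Mul(Rational(-1, 2), N, W))
Function('o')(Q) = Mul(Rational(5, 2), Q) (Function('o')(Q) = Mul(Rational(-1, 2), Q, -5) = Mul(Rational(5, 2), Q))
Mul(Add(Mul(18, Pow(Mul(-1, -34), -1)), Mul(-10, 27)), Pow(Function('o')(17), -1)) = Mul(Add(Mul(18, Pow(Mul(-1, -34), -1)), Mul(-10, 27)), Pow(Mul(Rational(5, 2), 17), -1)) = Mul(Add(Mul(18, Pow(34, -1)), -270), Pow(Rational(85, 2), -1)) = Mul(Add(Mul(18, Rational(1, 34)), -270), Rational(2, 85)) = Mul(Add(Rational(9, 17), -270), Rational(2, 85)) = Mul(Rational(-4581, 17), Rational(2, 85)) = Rational(-9162, 1445)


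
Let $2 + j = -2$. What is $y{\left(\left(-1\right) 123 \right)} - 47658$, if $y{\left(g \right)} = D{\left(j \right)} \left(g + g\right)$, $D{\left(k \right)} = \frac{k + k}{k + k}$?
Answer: $-47904$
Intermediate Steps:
$j = -4$ ($j = -2 - 2 = -4$)
$D{\left(k \right)} = 1$ ($D{\left(k \right)} = \frac{2 k}{2 k} = 2 k \frac{1}{2 k} = 1$)
$y{\left(g \right)} = 2 g$ ($y{\left(g \right)} = 1 \left(g + g\right) = 1 \cdot 2 g = 2 g$)
$y{\left(\left(-1\right) 123 \right)} - 47658 = 2 \left(\left(-1\right) 123\right) - 47658 = 2 \left(-123\right) - 47658 = -246 - 47658 = -47904$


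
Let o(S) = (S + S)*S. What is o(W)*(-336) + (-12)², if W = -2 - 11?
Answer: -113424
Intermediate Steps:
W = -13
o(S) = 2*S² (o(S) = (2*S)*S = 2*S²)
o(W)*(-336) + (-12)² = (2*(-13)²)*(-336) + (-12)² = (2*169)*(-336) + 144 = 338*(-336) + 144 = -113568 + 144 = -113424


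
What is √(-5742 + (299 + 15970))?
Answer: 11*√87 ≈ 102.60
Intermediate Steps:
√(-5742 + (299 + 15970)) = √(-5742 + 16269) = √10527 = 11*√87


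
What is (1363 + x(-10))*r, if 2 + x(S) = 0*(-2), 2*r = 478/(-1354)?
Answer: -325279/1354 ≈ -240.24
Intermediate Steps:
r = -239/1354 (r = (478/(-1354))/2 = (478*(-1/1354))/2 = (½)*(-239/677) = -239/1354 ≈ -0.17651)
x(S) = -2 (x(S) = -2 + 0*(-2) = -2 + 0 = -2)
(1363 + x(-10))*r = (1363 - 2)*(-239/1354) = 1361*(-239/1354) = -325279/1354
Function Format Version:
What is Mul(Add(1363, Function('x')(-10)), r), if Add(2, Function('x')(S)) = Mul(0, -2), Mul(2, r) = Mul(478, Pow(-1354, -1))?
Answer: Rational(-325279, 1354) ≈ -240.24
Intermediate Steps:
r = Rational(-239, 1354) (r = Mul(Rational(1, 2), Mul(478, Pow(-1354, -1))) = Mul(Rational(1, 2), Mul(478, Rational(-1, 1354))) = Mul(Rational(1, 2), Rational(-239, 677)) = Rational(-239, 1354) ≈ -0.17651)
Function('x')(S) = -2 (Function('x')(S) = Add(-2, Mul(0, -2)) = Add(-2, 0) = -2)
Mul(Add(1363, Function('x')(-10)), r) = Mul(Add(1363, -2), Rational(-239, 1354)) = Mul(1361, Rational(-239, 1354)) = Rational(-325279, 1354)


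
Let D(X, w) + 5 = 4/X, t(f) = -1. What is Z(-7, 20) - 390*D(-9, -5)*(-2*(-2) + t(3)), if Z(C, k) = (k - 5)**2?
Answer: 6595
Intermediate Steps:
Z(C, k) = (-5 + k)**2
D(X, w) = -5 + 4/X
Z(-7, 20) - 390*D(-9, -5)*(-2*(-2) + t(3)) = (-5 + 20)**2 - 390*(-5 + 4/(-9))*(-2*(-2) - 1) = 15**2 - 390*(-5 + 4*(-1/9))*(4 - 1) = 225 - 390*(-5 - 4/9)*3 = 225 - (-6370)*3/3 = 225 - 390*(-49/3) = 225 + 6370 = 6595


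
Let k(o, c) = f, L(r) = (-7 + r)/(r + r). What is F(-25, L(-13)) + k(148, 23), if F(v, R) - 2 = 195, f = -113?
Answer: 84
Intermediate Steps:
L(r) = (-7 + r)/(2*r) (L(r) = (-7 + r)/((2*r)) = (-7 + r)*(1/(2*r)) = (-7 + r)/(2*r))
k(o, c) = -113
F(v, R) = 197 (F(v, R) = 2 + 195 = 197)
F(-25, L(-13)) + k(148, 23) = 197 - 113 = 84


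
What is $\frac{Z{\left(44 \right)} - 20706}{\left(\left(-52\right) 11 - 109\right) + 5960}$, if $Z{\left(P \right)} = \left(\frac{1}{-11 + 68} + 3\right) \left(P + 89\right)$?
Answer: $- \frac{60914}{15837} \approx -3.8463$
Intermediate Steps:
$Z{\left(P \right)} = \frac{15308}{57} + \frac{172 P}{57}$ ($Z{\left(P \right)} = \left(\frac{1}{57} + 3\right) \left(89 + P\right) = \frac{172 \left(89 + P\right)}{57} = \frac{15308}{57} + \frac{172 P}{57}$)
$\frac{Z{\left(44 \right)} - 20706}{\left(\left(-52\right) 11 - 109\right) + 5960} = \frac{\left(\frac{15308}{57} + \frac{172}{57} \cdot 44\right) - 20706}{\left(\left(-52\right) 11 - 109\right) + 5960} = \frac{\left(\frac{15308}{57} + \frac{7568}{57}\right) + \left(-22030 + 1324\right)}{\left(-572 - 109\right) + 5960} = \frac{\frac{1204}{3} - 20706}{-681 + 5960} = - \frac{60914}{3 \cdot 5279} = \left(- \frac{60914}{3}\right) \frac{1}{5279} = - \frac{60914}{15837}$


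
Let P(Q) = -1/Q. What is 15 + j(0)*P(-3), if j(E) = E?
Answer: 15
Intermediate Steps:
15 + j(0)*P(-3) = 15 + 0*(-1/(-3)) = 15 + 0*(-1*(-1/3)) = 15 + 0*(1/3) = 15 + 0 = 15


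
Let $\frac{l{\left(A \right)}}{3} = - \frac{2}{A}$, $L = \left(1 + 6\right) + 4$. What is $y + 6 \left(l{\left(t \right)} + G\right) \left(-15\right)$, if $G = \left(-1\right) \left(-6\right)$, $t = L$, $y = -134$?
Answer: $- \frac{6874}{11} \approx -624.91$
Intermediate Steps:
$L = 11$ ($L = 7 + 4 = 11$)
$t = 11$
$l{\left(A \right)} = - \frac{6}{A}$ ($l{\left(A \right)} = 3 \left(- \frac{2}{A}\right) = - \frac{6}{A}$)
$G = 6$
$y + 6 \left(l{\left(t \right)} + G\right) \left(-15\right) = -134 + 6 \left(- \frac{6}{11} + 6\right) \left(-15\right) = -134 + 6 \cdot \frac{60}{11} \left(-15\right) = -134 + \frac{360}{11} \left(-15\right) = -134 - \frac{5400}{11} = - \frac{6874}{11}$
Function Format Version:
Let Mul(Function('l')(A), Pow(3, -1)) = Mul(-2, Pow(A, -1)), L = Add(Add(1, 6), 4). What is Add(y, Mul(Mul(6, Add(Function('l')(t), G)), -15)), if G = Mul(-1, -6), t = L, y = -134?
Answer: Rational(-6874, 11) ≈ -624.91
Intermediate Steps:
L = 11 (L = Add(7, 4) = 11)
t = 11
Function('l')(A) = Mul(-6, Pow(A, -1)) (Function('l')(A) = Mul(3, Mul(-2, Pow(A, -1))) = Mul(-6, Pow(A, -1)))
G = 6
Add(y, Mul(Mul(6, Add(Function('l')(t), G)), -15)) = Add(-134, Mul(Mul(6, Add(Mul(-6, Pow(11, -1)), 6)), -15)) = Add(-134, Mul(Mul(6, Add(Mul(-6, Rational(1, 11)), 6)), -15)) = Add(-134, Mul(Mul(6, Add(Rational(-6, 11), 6)), -15)) = Add(-134, Mul(Mul(6, Rational(60, 11)), -15)) = Add(-134, Mul(Rational(360, 11), -15)) = Add(-134, Rational(-5400, 11)) = Rational(-6874, 11)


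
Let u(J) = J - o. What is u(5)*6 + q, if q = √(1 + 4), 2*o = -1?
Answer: 33 + √5 ≈ 35.236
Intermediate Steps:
o = -½ (o = (½)*(-1) = -½ ≈ -0.50000)
u(J) = ½ + J (u(J) = J - 1*(-½) = J + ½ = ½ + J)
q = √5 ≈ 2.2361
u(5)*6 + q = (½ + 5)*6 + √5 = (11/2)*6 + √5 = 33 + √5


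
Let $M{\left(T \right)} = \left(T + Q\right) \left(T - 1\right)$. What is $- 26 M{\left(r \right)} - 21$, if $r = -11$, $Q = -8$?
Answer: $-5949$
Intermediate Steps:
$M{\left(T \right)} = \left(-1 + T\right) \left(-8 + T\right)$ ($M{\left(T \right)} = \left(T - 8\right) \left(T - 1\right) = \left(-8 + T\right) \left(-1 + T\right) = \left(-1 + T\right) \left(-8 + T\right)$)
$- 26 M{\left(r \right)} - 21 = - 26 \left(8 + \left(-11\right)^{2} - -99\right) - 21 = - 26 \left(8 + 121 + 99\right) - 21 = \left(-26\right) 228 - 21 = -5928 - 21 = -5949$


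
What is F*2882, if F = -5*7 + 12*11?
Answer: 279554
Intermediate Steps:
F = 97 (F = -35 + 132 = 97)
F*2882 = 97*2882 = 279554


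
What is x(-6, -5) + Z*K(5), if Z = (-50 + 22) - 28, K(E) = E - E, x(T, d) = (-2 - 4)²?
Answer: 36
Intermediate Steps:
x(T, d) = 36 (x(T, d) = (-6)² = 36)
K(E) = 0
Z = -56 (Z = -28 - 28 = -56)
x(-6, -5) + Z*K(5) = 36 - 56*0 = 36 + 0 = 36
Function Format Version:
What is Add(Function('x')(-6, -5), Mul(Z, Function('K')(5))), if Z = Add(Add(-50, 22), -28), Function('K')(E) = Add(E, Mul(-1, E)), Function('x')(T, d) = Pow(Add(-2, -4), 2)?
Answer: 36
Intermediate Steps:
Function('x')(T, d) = 36 (Function('x')(T, d) = Pow(-6, 2) = 36)
Function('K')(E) = 0
Z = -56 (Z = Add(-28, -28) = -56)
Add(Function('x')(-6, -5), Mul(Z, Function('K')(5))) = Add(36, Mul(-56, 0)) = Add(36, 0) = 36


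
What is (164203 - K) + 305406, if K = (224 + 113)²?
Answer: 356040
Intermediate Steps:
K = 113569 (K = 337² = 113569)
(164203 - K) + 305406 = (164203 - 1*113569) + 305406 = (164203 - 113569) + 305406 = 50634 + 305406 = 356040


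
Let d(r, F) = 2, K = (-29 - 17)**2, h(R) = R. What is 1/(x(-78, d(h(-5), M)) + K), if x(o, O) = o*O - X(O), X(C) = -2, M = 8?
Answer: 1/1962 ≈ 0.00050968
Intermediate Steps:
K = 2116 (K = (-46)**2 = 2116)
x(o, O) = 2 + O*o (x(o, O) = o*O - 1*(-2) = O*o + 2 = 2 + O*o)
1/(x(-78, d(h(-5), M)) + K) = 1/((2 + 2*(-78)) + 2116) = 1/((2 - 156) + 2116) = 1/(-154 + 2116) = 1/1962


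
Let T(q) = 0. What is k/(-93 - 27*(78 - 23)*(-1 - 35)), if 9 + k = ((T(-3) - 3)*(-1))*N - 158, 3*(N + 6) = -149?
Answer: -334/53367 ≈ -0.0062585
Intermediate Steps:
N = -167/3 (N = -6 + (⅓)*(-149) = -6 - 149/3 = -167/3 ≈ -55.667)
k = -334 (k = -9 + (((0 - 3)*(-1))*(-167/3) - 158) = -9 + (-3*(-1)*(-167/3) - 158) = -9 + (3*(-167/3) - 158) = -9 + (-167 - 158) = -9 - 325 = -334)
k/(-93 - 27*(78 - 23)*(-1 - 35)) = -334/(-93 - 27*(78 - 23)*(-1 - 35)) = -334/(-93 - 1485*(-36)) = -334/(-93 - 27*(-1980)) = -334/(-93 + 53460) = -334/53367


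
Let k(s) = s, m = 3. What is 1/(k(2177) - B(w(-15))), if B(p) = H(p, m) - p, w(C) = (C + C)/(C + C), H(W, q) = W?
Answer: 1/2177 ≈ 0.00045935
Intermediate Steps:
w(C) = 1 (w(C) = (2*C)/((2*C)) = (2*C)*(1/(2*C)) = 1)
B(p) = 0 (B(p) = p - p = 0)
1/(k(2177) - B(w(-15))) = 1/(2177 - 1*0) = 1/(2177 + 0) = 1/2177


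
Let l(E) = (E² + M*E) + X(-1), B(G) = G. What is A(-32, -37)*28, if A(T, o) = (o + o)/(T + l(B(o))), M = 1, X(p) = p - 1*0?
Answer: -2072/1299 ≈ -1.5951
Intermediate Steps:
X(p) = p (X(p) = p + 0 = p)
l(E) = -1 + E + E² (l(E) = (E² + 1*E) - 1 = (E² + E) - 1 = (E + E²) - 1 = -1 + E + E²)
A(T, o) = 2*o/(-1 + T + o + o²) (A(T, o) = (o + o)/(T + (-1 + o + o²)) = (2*o)/(-1 + T + o + o²) = 2*o/(-1 + T + o + o²))
A(-32, -37)*28 = (2*(-37)/(-1 - 32 - 37 + (-37)²))*28 = (2*(-37)/(-1 - 32 - 37 + 1369))*28 = (2*(-37)/1299)*28 = (2*(-37)*(1/1299))*28 = -74/1299*28 = -2072/1299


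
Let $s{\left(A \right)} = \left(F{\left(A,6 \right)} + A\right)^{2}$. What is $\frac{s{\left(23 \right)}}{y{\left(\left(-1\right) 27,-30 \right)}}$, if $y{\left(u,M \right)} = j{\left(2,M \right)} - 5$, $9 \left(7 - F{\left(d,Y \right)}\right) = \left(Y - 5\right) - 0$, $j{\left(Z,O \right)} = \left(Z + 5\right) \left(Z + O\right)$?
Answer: $- \frac{72361}{16281} \approx -4.4445$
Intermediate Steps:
$j{\left(Z,O \right)} = \left(5 + Z\right) \left(O + Z\right)$
$F{\left(d,Y \right)} = \frac{68}{9} - \frac{Y}{9}$ ($F{\left(d,Y \right)} = 7 - \frac{\left(Y - 5\right) - 0}{9} = 7 - \frac{\left(-5 + Y\right) + 0}{9} = 7 - \frac{-5 + Y}{9} = 7 - \left(- \frac{5}{9} + \frac{Y}{9}\right) = \frac{68}{9} - \frac{Y}{9}$)
$s{\left(A \right)} = \left(\frac{62}{9} + A\right)^{2}$ ($s{\left(A \right)} = \left(\left(\frac{68}{9} - \frac{2}{3}\right) + A\right)^{2} = \left(\frac{62}{9} + A\right)^{2}$)
$y{\left(u,M \right)} = 9 + 7 M$ ($y{\left(u,M \right)} = \left(2^{2} + 5 M + 5 \cdot 2 + M 2\right) - 5 = \left(4 + 5 M + 10 + 2 M\right) - 5 = \left(14 + 7 M\right) - 5 = 9 + 7 M$)
$\frac{s{\left(23 \right)}}{y{\left(\left(-1\right) 27,-30 \right)}} = \frac{\frac{1}{81} \left(62 + 9 \cdot 23\right)^{2}}{9 + 7 \left(-30\right)} = \frac{\frac{1}{81} \left(62 + 207\right)^{2}}{9 - 210} = \frac{\frac{1}{81} \cdot 269^{2}}{-201} = \frac{1}{81} \cdot 72361 \left(- \frac{1}{201}\right) = \frac{72361}{81} \left(- \frac{1}{201}\right) = - \frac{72361}{16281}$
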